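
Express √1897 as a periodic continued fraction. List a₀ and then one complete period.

[43; 1, 1, 4, 12, 4, 1, 1, 86]

a₀ = ⌊√1897⌋ = 43.
With m₀=0, d₀=1 and mₖ₊₁ = dₖaₖ − mₖ, dₖ₊₁ = (n − mₖ₊₁²)/dₖ, aₖ₊₁ = ⌊(a₀+mₖ₊₁)/dₖ₊₁⌋:
  k=1: m=43, d=48, a=1
  k=2: m=5, d=39, a=1
  k=3: m=34, d=19, a=4
  k=4: m=42, d=7, a=12
  k=5: m=42, d=19, a=4
  k=6: m=34, d=39, a=1
  k=7: m=5, d=48, a=1
  k=8: m=43, d=1, a=86
d=1 and a=2a₀=86 at k=8, so the next step gives (m, d) = (43, 48) again — its k=1 value — and the period has length 8.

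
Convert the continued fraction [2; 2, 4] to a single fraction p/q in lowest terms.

Using pₖ = aₖpₖ₋₁ + pₖ₋₂ and qₖ = aₖqₖ₋₁ + qₖ₋₂:
  k=0: a=2, p=2, q=1
  k=1: a=2, p=5, q=2
  k=2: a=4, p=22, q=9

22/9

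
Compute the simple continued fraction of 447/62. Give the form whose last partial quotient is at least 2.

447 = 7*62 + 13
62 = 4*13 + 10
13 = 1*10 + 3
10 = 3*3 + 1
3 = 3*1 + 0  (stop)
So 447/62 = [7; 4, 1, 3, 3].

[7; 4, 1, 3, 3]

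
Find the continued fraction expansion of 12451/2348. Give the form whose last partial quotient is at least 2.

12451 = 5*2348 + 711
2348 = 3*711 + 215
711 = 3*215 + 66
215 = 3*66 + 17
66 = 3*17 + 15
17 = 1*15 + 2
15 = 7*2 + 1
2 = 2*1 + 0  (stop)
So 12451/2348 = [5; 3, 3, 3, 3, 1, 7, 2].

[5; 3, 3, 3, 3, 1, 7, 2]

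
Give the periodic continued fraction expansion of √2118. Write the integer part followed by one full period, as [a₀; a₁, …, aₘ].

a₀ = ⌊√2118⌋ = 46.
With m₀=0, d₀=1 and mₖ₊₁ = dₖaₖ − mₖ, dₖ₊₁ = (n − mₖ₊₁²)/dₖ, aₖ₊₁ = ⌊(a₀+mₖ₊₁)/dₖ₊₁⌋:
  k=1: m=46, d=2, a=46
  k=2: m=46, d=1, a=92
d=1 and a=2a₀=92 at k=2, so the next step gives (m, d) = (46, 2) again — its k=1 value — and the period has length 2.

[46; 46, 92]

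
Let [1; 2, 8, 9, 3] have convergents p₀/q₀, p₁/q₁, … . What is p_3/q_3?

Using pₖ = aₖpₖ₋₁ + pₖ₋₂, qₖ = aₖqₖ₋₁ + qₖ₋₂ (with p₋₁=1, p₋₂=0, q₋₁=0, q₋₂=1):
  k=0: a=1, p=1, q=1
  k=1: a=2, p=3, q=2
  k=2: a=8, p=25, q=17
  k=3: a=9, p=228, q=155

228/155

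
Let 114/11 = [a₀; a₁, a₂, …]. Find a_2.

1

114 = 10·11 + 4   →  a_0 = 10
11 = 2·4 + 3   →  a_1 = 2
4 = 1·3 + 1   →  a_2 = 1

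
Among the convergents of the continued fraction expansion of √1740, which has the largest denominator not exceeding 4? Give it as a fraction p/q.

125/3

√1740 = [41; 1, 2, 2, 20, 2, 2, 1, 82, …] (period length 8).
Convergents:
  p_0/q_0 = 41/1
  p_1/q_1 = 42/1
  p_2/q_2 = 125/3
  p_3/q_3 = 292/7
q_2 = 3 ≤ 4 < 7 = q_3, so the answer is 125/3.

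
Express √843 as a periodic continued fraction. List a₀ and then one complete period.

a₀ = ⌊√843⌋ = 29.

[29; 29, 58]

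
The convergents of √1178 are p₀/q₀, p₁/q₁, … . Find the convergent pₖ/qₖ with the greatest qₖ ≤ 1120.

19186/559

√1178 = [34; 3, 9, 2, 9, 3, 68, …] (period length 6).
Convergents:
  p_0/q_0 = 34/1
  p_1/q_1 = 103/3
  p_2/q_2 = 961/28
  p_3/q_3 = 2025/59
  p_4/q_4 = 19186/559
  p_5/q_5 = 59583/1736
q_4 = 559 ≤ 1120 < 1736 = q_5, so the answer is 19186/559.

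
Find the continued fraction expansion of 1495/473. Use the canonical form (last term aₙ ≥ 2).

[3; 6, 4, 2, 8]

1495 = 3*473 + 76
473 = 6*76 + 17
76 = 4*17 + 8
17 = 2*8 + 1
8 = 8*1 + 0  (stop)
So 1495/473 = [3; 6, 4, 2, 8].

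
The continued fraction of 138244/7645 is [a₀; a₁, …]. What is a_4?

138244 = 18·7645 + 634   →  a_0 = 18
7645 = 12·634 + 37   →  a_1 = 12
634 = 17·37 + 5   →  a_2 = 17
37 = 7·5 + 2   →  a_3 = 7
5 = 2·2 + 1   →  a_4 = 2

2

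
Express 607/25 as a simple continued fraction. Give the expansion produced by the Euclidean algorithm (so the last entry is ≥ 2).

607 = 24·25 + 7
25 = 3·7 + 4
7 = 1·4 + 3
4 = 1·3 + 1
3 = 3·1 + 0  (stop)
So 607/25 = [24; 3, 1, 1, 3].

[24; 3, 1, 1, 3]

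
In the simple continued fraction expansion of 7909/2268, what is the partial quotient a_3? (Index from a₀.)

7909 = 3·2268 + 1105   →  a_0 = 3
2268 = 2·1105 + 58   →  a_1 = 2
1105 = 19·58 + 3   →  a_2 = 19
58 = 19·3 + 1   →  a_3 = 19

19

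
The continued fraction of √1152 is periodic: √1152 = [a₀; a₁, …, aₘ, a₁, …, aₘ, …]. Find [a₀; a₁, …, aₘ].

a₀ = ⌊√1152⌋ = 33.

[33; 1, 15, 1, 66]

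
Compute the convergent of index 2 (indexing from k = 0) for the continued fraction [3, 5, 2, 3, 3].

35/11

Using pₖ = aₖpₖ₋₁ + pₖ₋₂, qₖ = aₖqₖ₋₁ + qₖ₋₂ (with p₋₁=1, p₋₂=0, q₋₁=0, q₋₂=1):
  k=0: a=3, p=3, q=1
  k=1: a=5, p=16, q=5
  k=2: a=2, p=35, q=11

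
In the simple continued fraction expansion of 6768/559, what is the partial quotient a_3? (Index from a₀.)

6768 = 12·559 + 60   →  a_0 = 12
559 = 9·60 + 19   →  a_1 = 9
60 = 3·19 + 3   →  a_2 = 3
19 = 6·3 + 1   →  a_3 = 6

6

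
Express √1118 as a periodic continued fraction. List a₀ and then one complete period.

a₀ = ⌊√1118⌋ = 33.
With m₀=0, d₀=1 and mₖ₊₁ = dₖaₖ − mₖ, dₖ₊₁ = (n − mₖ₊₁²)/dₖ, aₖ₊₁ = ⌊(a₀+mₖ₊₁)/dₖ₊₁⌋:
  k=1: m=33, d=29, a=2
  k=2: m=25, d=17, a=3
  k=3: m=26, d=26, a=2
  k=4: m=26, d=17, a=3
  k=5: m=25, d=29, a=2
  k=6: m=33, d=1, a=66
d=1 and a=2a₀=66 at k=6, so the next step gives (m, d) = (33, 29) again — its k=1 value — and the period has length 6.

[33; 2, 3, 2, 3, 2, 66]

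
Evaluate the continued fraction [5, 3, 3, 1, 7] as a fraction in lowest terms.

Using pₖ = aₖpₖ₋₁ + pₖ₋₂ and qₖ = aₖqₖ₋₁ + qₖ₋₂:
  k=0: a=5, p=5, q=1
  k=1: a=3, p=16, q=3
  k=2: a=3, p=53, q=10
  k=3: a=1, p=69, q=13
  k=4: a=7, p=536, q=101

536/101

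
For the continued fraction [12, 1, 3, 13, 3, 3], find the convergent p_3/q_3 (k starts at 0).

Using pₖ = aₖpₖ₋₁ + pₖ₋₂, qₖ = aₖqₖ₋₁ + qₖ₋₂ (with p₋₁=1, p₋₂=0, q₋₁=0, q₋₂=1):
  k=0: a=12, p=12, q=1
  k=1: a=1, p=13, q=1
  k=2: a=3, p=51, q=4
  k=3: a=13, p=676, q=53

676/53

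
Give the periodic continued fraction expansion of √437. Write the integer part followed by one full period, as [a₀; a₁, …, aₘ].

a₀ = ⌊√437⌋ = 20.

[20; 1, 9, 2, 9, 1, 40]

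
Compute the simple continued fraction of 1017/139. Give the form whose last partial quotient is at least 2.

[7; 3, 6, 3, 2]

1017 = 7*139 + 44
139 = 3*44 + 7
44 = 6*7 + 2
7 = 3*2 + 1
2 = 2*1 + 0  (stop)
So 1017/139 = [7; 3, 6, 3, 2].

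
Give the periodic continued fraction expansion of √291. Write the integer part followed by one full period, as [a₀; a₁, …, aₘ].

a₀ = ⌊√291⌋ = 17.
With m₀=0, d₀=1 and mₖ₊₁ = dₖaₖ − mₖ, dₖ₊₁ = (n − mₖ₊₁²)/dₖ, aₖ₊₁ = ⌊(a₀+mₖ₊₁)/dₖ₊₁⌋:
  k=1: m=17, d=2, a=17
  k=2: m=17, d=1, a=34
d=1 and a=2a₀=34 at k=2, so the next step gives (m, d) = (17, 2) again — its k=1 value — and the period has length 2.

[17; 17, 34]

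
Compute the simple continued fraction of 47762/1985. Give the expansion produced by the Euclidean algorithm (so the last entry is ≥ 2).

[24; 16, 3, 1, 2, 3, 3]

47762 = 24·1985 + 122
1985 = 16·122 + 33
122 = 3·33 + 23
33 = 1·23 + 10
23 = 2·10 + 3
10 = 3·3 + 1
3 = 3·1 + 0  (stop)
So 47762/1985 = [24; 16, 3, 1, 2, 3, 3].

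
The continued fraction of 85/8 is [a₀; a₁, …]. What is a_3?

85 = 10·8 + 5   →  a_0 = 10
8 = 1·5 + 3   →  a_1 = 1
5 = 1·3 + 2   →  a_2 = 1
3 = 1·2 + 1   →  a_3 = 1

1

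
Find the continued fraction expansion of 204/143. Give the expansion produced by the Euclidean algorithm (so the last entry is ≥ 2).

[1; 2, 2, 1, 9, 2]

204 = 1*143 + 61
143 = 2*61 + 21
61 = 2*21 + 19
21 = 1*19 + 2
19 = 9*2 + 1
2 = 2*1 + 0  (stop)
So 204/143 = [1; 2, 2, 1, 9, 2].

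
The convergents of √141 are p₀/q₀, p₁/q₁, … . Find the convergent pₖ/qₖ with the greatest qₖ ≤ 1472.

√141 = [11; 1, 6, 1, 22, …] (period length 4).
Convergents:
  p_0/q_0 = 11/1
  p_1/q_1 = 12/1
  p_2/q_2 = 83/7
  p_3/q_3 = 95/8
  p_4/q_4 = 2173/183
  p_5/q_5 = 2268/191
  p_6/q_6 = 15781/1329
  p_7/q_7 = 18049/1520
q_6 = 1329 ≤ 1472 < 1520 = q_7, so the answer is 15781/1329.

15781/1329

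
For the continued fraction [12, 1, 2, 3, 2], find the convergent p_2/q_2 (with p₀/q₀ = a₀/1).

Using pₖ = aₖpₖ₋₁ + pₖ₋₂, qₖ = aₖqₖ₋₁ + qₖ₋₂ (with p₋₁=1, p₋₂=0, q₋₁=0, q₋₂=1):
  k=0: a=12, p=12, q=1
  k=1: a=1, p=13, q=1
  k=2: a=2, p=38, q=3

38/3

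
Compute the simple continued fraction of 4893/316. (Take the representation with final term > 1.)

4893 = 15·316 + 153
316 = 2·153 + 10
153 = 15·10 + 3
10 = 3·3 + 1
3 = 3·1 + 0  (stop)
So 4893/316 = [15; 2, 15, 3, 3].

[15; 2, 15, 3, 3]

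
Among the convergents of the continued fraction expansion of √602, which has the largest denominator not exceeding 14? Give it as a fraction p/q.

319/13

√602 = [24; 1, 1, 6, 1, 1, 48, …] (period length 6).
Convergents:
  p_0/q_0 = 24/1
  p_1/q_1 = 25/1
  p_2/q_2 = 49/2
  p_3/q_3 = 319/13
  p_4/q_4 = 368/15
q_3 = 13 ≤ 14 < 15 = q_4, so the answer is 319/13.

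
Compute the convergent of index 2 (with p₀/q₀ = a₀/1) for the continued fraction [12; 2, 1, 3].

Using pₖ = aₖpₖ₋₁ + pₖ₋₂, qₖ = aₖqₖ₋₁ + qₖ₋₂ (with p₋₁=1, p₋₂=0, q₋₁=0, q₋₂=1):
  k=0: a=12, p=12, q=1
  k=1: a=2, p=25, q=2
  k=2: a=1, p=37, q=3

37/3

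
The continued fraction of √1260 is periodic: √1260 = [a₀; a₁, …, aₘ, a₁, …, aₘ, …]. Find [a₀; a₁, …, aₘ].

[35; 2, 70]

a₀ = ⌊√1260⌋ = 35.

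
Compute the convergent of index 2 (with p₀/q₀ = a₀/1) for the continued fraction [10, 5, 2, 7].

Using pₖ = aₖpₖ₋₁ + pₖ₋₂, qₖ = aₖqₖ₋₁ + qₖ₋₂ (with p₋₁=1, p₋₂=0, q₋₁=0, q₋₂=1):
  k=0: a=10, p=10, q=1
  k=1: a=5, p=51, q=5
  k=2: a=2, p=112, q=11

112/11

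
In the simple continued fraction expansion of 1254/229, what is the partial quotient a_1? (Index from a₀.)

1254 = 5·229 + 109   →  a_0 = 5
229 = 2·109 + 11   →  a_1 = 2

2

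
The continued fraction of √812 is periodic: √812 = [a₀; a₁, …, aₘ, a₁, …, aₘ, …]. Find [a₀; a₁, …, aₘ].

[28; 2, 56]

a₀ = ⌊√812⌋ = 28.
With m₀=0, d₀=1 and mₖ₊₁ = dₖaₖ − mₖ, dₖ₊₁ = (n − mₖ₊₁²)/dₖ, aₖ₊₁ = ⌊(a₀+mₖ₊₁)/dₖ₊₁⌋:
  k=1: m=28, d=28, a=2
  k=2: m=28, d=1, a=56
d=1 and a=2a₀=56 at k=2, so the next step gives (m, d) = (28, 28) again — its k=1 value — and the period has length 2.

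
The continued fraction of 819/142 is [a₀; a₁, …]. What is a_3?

819 = 5·142 + 109   →  a_0 = 5
142 = 1·109 + 33   →  a_1 = 1
109 = 3·33 + 10   →  a_2 = 3
33 = 3·10 + 3   →  a_3 = 3

3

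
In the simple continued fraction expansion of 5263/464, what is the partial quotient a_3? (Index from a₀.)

11

5263 = 11·464 + 159   →  a_0 = 11
464 = 2·159 + 146   →  a_1 = 2
159 = 1·146 + 13   →  a_2 = 1
146 = 11·13 + 3   →  a_3 = 11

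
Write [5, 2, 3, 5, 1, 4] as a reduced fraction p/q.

1157/213

Using pₖ = aₖpₖ₋₁ + pₖ₋₂ and qₖ = aₖqₖ₋₁ + qₖ₋₂:
  k=0: a=5, p=5, q=1
  k=1: a=2, p=11, q=2
  k=2: a=3, p=38, q=7
  k=3: a=5, p=201, q=37
  k=4: a=1, p=239, q=44
  k=5: a=4, p=1157, q=213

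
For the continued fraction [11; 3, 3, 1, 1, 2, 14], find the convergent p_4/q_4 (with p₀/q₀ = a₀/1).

260/23

Using pₖ = aₖpₖ₋₁ + pₖ₋₂, qₖ = aₖqₖ₋₁ + qₖ₋₂ (with p₋₁=1, p₋₂=0, q₋₁=0, q₋₂=1):
  k=0: a=11, p=11, q=1
  k=1: a=3, p=34, q=3
  k=2: a=3, p=113, q=10
  k=3: a=1, p=147, q=13
  k=4: a=1, p=260, q=23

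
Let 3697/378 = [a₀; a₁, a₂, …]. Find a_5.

4

3697 = 9·378 + 295   →  a_0 = 9
378 = 1·295 + 83   →  a_1 = 1
295 = 3·83 + 46   →  a_2 = 3
83 = 1·46 + 37   →  a_3 = 1
46 = 1·37 + 9   →  a_4 = 1
37 = 4·9 + 1   →  a_5 = 4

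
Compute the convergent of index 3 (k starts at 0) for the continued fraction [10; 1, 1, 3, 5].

74/7

Using pₖ = aₖpₖ₋₁ + pₖ₋₂, qₖ = aₖqₖ₋₁ + qₖ₋₂ (with p₋₁=1, p₋₂=0, q₋₁=0, q₋₂=1):
  k=0: a=10, p=10, q=1
  k=1: a=1, p=11, q=1
  k=2: a=1, p=21, q=2
  k=3: a=3, p=74, q=7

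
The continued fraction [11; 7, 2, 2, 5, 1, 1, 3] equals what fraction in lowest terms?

Fold from the inside: start with 3/1.
  1 + 1/3 = 4/3
  1 + 3/4 = 7/4
  5 + 4/7 = 39/7
  2 + 7/39 = 85/39
  2 + 39/85 = 209/85
  7 + 85/209 = 1548/209
  11 + 209/1548 = 17237/1548

17237/1548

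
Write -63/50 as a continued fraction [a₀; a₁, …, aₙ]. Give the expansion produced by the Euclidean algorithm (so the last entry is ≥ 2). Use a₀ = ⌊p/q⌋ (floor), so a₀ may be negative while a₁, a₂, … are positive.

[-2; 1, 2, 1, 5, 2]

-63 = -2·50 + 37
50 = 1·37 + 13
37 = 2·13 + 11
13 = 1·11 + 2
11 = 5·2 + 1
2 = 2·1 + 0  (stop)
So -63/50 = [-2; 1, 2, 1, 5, 2].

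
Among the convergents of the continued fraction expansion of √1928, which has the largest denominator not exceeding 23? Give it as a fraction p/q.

483/11

√1928 = [43; 1, 9, 1, 86, …] (period length 4).
Convergents:
  p_0/q_0 = 43/1
  p_1/q_1 = 44/1
  p_2/q_2 = 439/10
  p_3/q_3 = 483/11
  p_4/q_4 = 41977/956
q_3 = 11 ≤ 23 < 956 = q_4, so the answer is 483/11.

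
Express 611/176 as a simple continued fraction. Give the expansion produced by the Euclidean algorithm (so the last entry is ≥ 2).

611 = 3·176 + 83
176 = 2·83 + 10
83 = 8·10 + 3
10 = 3·3 + 1
3 = 3·1 + 0  (stop)
So 611/176 = [3; 2, 8, 3, 3].

[3; 2, 8, 3, 3]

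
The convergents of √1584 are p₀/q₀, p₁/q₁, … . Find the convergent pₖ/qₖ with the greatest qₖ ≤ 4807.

√1584 = [39; 1, 3, 1, 78, …] (period length 4).
Convergents:
  p_0/q_0 = 39/1
  p_1/q_1 = 40/1
  p_2/q_2 = 159/4
  p_3/q_3 = 199/5
  p_4/q_4 = 15681/394
  p_5/q_5 = 15880/399
  p_6/q_6 = 63321/1591
  p_7/q_7 = 79201/1990
  p_8/q_8 = 6240999/156811
q_7 = 1990 ≤ 4807 < 156811 = q_8, so the answer is 79201/1990.

79201/1990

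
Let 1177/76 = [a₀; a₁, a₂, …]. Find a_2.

18

1177 = 15·76 + 37   →  a_0 = 15
76 = 2·37 + 2   →  a_1 = 2
37 = 18·2 + 1   →  a_2 = 18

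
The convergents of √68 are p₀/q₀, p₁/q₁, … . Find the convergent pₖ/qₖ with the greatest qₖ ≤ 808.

2177/264

√68 = [8; 4, 16, …] (period length 2).
Convergents:
  p_0/q_0 = 8/1
  p_1/q_1 = 33/4
  p_2/q_2 = 536/65
  p_3/q_3 = 2177/264
  p_4/q_4 = 35368/4289
q_3 = 264 ≤ 808 < 4289 = q_4, so the answer is 2177/264.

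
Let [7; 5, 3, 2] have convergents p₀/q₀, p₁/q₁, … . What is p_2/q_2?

115/16

Using pₖ = aₖpₖ₋₁ + pₖ₋₂, qₖ = aₖqₖ₋₁ + qₖ₋₂ (with p₋₁=1, p₋₂=0, q₋₁=0, q₋₂=1):
  k=0: a=7, p=7, q=1
  k=1: a=5, p=36, q=5
  k=2: a=3, p=115, q=16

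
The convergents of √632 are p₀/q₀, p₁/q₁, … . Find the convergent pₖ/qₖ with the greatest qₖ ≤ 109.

√632 = [25; 7, 6, 7, 50, …] (period length 4).
Convergents:
  p_0/q_0 = 25/1
  p_1/q_1 = 176/7
  p_2/q_2 = 1081/43
  p_3/q_3 = 7743/308
q_2 = 43 ≤ 109 < 308 = q_3, so the answer is 1081/43.

1081/43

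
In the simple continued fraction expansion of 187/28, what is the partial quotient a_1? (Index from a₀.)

1

187 = 6·28 + 19   →  a_0 = 6
28 = 1·19 + 9   →  a_1 = 1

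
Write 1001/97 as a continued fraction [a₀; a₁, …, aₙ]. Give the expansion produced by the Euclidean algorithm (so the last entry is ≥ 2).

1001 = 10*97 + 31
97 = 3*31 + 4
31 = 7*4 + 3
4 = 1*3 + 1
3 = 3*1 + 0  (stop)
So 1001/97 = [10; 3, 7, 1, 3].

[10; 3, 7, 1, 3]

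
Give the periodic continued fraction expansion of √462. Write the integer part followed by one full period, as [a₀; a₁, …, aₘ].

a₀ = ⌊√462⌋ = 21.
With m₀=0, d₀=1 and mₖ₊₁ = dₖaₖ − mₖ, dₖ₊₁ = (n − mₖ₊₁²)/dₖ, aₖ₊₁ = ⌊(a₀+mₖ₊₁)/dₖ₊₁⌋:
  k=1: m=21, d=21, a=2
  k=2: m=21, d=1, a=42
d=1 and a=2a₀=42 at k=2, so the next step gives (m, d) = (21, 21) again — its k=1 value — and the period has length 2.

[21; 2, 42]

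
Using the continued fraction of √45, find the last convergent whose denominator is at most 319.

2046/305

√45 = [6; 1, 2, 2, 2, 1, 12, …] (period length 6).
Convergents:
  p_0/q_0 = 6/1
  p_1/q_1 = 7/1
  p_2/q_2 = 20/3
  p_3/q_3 = 47/7
  p_4/q_4 = 114/17
  p_5/q_5 = 161/24
  p_6/q_6 = 2046/305
  p_7/q_7 = 2207/329
q_6 = 305 ≤ 319 < 329 = q_7, so the answer is 2046/305.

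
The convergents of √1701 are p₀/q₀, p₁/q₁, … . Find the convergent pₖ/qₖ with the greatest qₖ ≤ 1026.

√1701 = [41; 4, 8, 1, 10, 1, 8, 4, 82, …] (period length 8).
Convergents:
  p_0/q_0 = 41/1
  p_1/q_1 = 165/4
  p_2/q_2 = 1361/33
  p_3/q_3 = 1526/37
  p_4/q_4 = 16621/403
  p_5/q_5 = 18147/440
  p_6/q_6 = 161797/3923
q_5 = 440 ≤ 1026 < 3923 = q_6, so the answer is 18147/440.

18147/440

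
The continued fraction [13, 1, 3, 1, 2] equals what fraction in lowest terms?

Fold from the inside: start with 2/1.
  1 + 1/2 = 3/2
  3 + 2/3 = 11/3
  1 + 3/11 = 14/11
  13 + 11/14 = 193/14

193/14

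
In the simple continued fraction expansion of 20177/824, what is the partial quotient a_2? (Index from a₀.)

20177 = 24·824 + 401   →  a_0 = 24
824 = 2·401 + 22   →  a_1 = 2
401 = 18·22 + 5   →  a_2 = 18

18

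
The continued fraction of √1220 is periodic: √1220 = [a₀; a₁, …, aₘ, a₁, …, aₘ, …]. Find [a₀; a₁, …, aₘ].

a₀ = ⌊√1220⌋ = 34.
With m₀=0, d₀=1 and mₖ₊₁ = dₖaₖ − mₖ, dₖ₊₁ = (n − mₖ₊₁²)/dₖ, aₖ₊₁ = ⌊(a₀+mₖ₊₁)/dₖ₊₁⌋:
  k=1: m=34, d=64, a=1
  k=2: m=30, d=5, a=12
  k=3: m=30, d=64, a=1
  k=4: m=34, d=1, a=68
d=1 and a=2a₀=68 at k=4, so the next step gives (m, d) = (34, 64) again — its k=1 value — and the period has length 4.

[34; 1, 12, 1, 68]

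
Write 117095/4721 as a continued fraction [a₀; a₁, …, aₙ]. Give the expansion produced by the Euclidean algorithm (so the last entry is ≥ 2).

[24; 1, 4, 13, 10, 7]

117095 = 24*4721 + 3791
4721 = 1*3791 + 930
3791 = 4*930 + 71
930 = 13*71 + 7
71 = 10*7 + 1
7 = 7*1 + 0  (stop)
So 117095/4721 = [24; 1, 4, 13, 10, 7].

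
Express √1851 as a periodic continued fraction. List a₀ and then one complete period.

[43; 43, 86]

a₀ = ⌊√1851⌋ = 43.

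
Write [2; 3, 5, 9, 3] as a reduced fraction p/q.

1057/457

Using pₖ = aₖpₖ₋₁ + pₖ₋₂ and qₖ = aₖqₖ₋₁ + qₖ₋₂:
  k=0: a=2, p=2, q=1
  k=1: a=3, p=7, q=3
  k=2: a=5, p=37, q=16
  k=3: a=9, p=340, q=147
  k=4: a=3, p=1057, q=457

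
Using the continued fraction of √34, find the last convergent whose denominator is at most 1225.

2449/420

√34 = [5; 1, 4, 1, 10, …] (period length 4).
Convergents:
  p_0/q_0 = 5/1
  p_1/q_1 = 6/1
  p_2/q_2 = 29/5
  p_3/q_3 = 35/6
  p_4/q_4 = 379/65
  p_5/q_5 = 414/71
  p_6/q_6 = 2035/349
  p_7/q_7 = 2449/420
  p_8/q_8 = 26525/4549
q_7 = 420 ≤ 1225 < 4549 = q_8, so the answer is 2449/420.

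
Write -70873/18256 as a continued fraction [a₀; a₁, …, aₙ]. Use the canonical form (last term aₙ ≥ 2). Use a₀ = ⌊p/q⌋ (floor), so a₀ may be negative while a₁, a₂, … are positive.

[-4; 8, 2, 19, 18, 3]

-70873 = -4×18256 + 2151
18256 = 8×2151 + 1048
2151 = 2×1048 + 55
1048 = 19×55 + 3
55 = 18×3 + 1
3 = 3×1 + 0  (stop)
So -70873/18256 = [-4; 8, 2, 19, 18, 3].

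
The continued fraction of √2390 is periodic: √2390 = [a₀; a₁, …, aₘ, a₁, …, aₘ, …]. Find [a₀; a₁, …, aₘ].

a₀ = ⌊√2390⌋ = 48.
With m₀=0, d₀=1 and mₖ₊₁ = dₖaₖ − mₖ, dₖ₊₁ = (n − mₖ₊₁²)/dₖ, aₖ₊₁ = ⌊(a₀+mₖ₊₁)/dₖ₊₁⌋:
  k=1: m=48, d=86, a=1
  k=2: m=38, d=11, a=7
  k=3: m=39, d=79, a=1
  k=4: m=40, d=10, a=8
  k=5: m=40, d=79, a=1
  k=6: m=39, d=11, a=7
  k=7: m=38, d=86, a=1
  k=8: m=48, d=1, a=96
d=1 and a=2a₀=96 at k=8, so the next step gives (m, d) = (48, 86) again — its k=1 value — and the period has length 8.

[48; 1, 7, 1, 8, 1, 7, 1, 96]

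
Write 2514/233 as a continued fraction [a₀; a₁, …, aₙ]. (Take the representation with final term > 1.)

[10; 1, 3, 1, 3, 12]

2514 = 10×233 + 184
233 = 1×184 + 49
184 = 3×49 + 37
49 = 1×37 + 12
37 = 3×12 + 1
12 = 12×1 + 0  (stop)
So 2514/233 = [10; 1, 3, 1, 3, 12].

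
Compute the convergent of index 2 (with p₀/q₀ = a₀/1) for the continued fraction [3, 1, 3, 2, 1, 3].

15/4

Using pₖ = aₖpₖ₋₁ + pₖ₋₂, qₖ = aₖqₖ₋₁ + qₖ₋₂ (with p₋₁=1, p₋₂=0, q₋₁=0, q₋₂=1):
  k=0: a=3, p=3, q=1
  k=1: a=1, p=4, q=1
  k=2: a=3, p=15, q=4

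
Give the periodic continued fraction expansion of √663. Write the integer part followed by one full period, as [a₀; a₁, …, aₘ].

[25; 1, 2, 1, 50]

a₀ = ⌊√663⌋ = 25.
With m₀=0, d₀=1 and mₖ₊₁ = dₖaₖ − mₖ, dₖ₊₁ = (n − mₖ₊₁²)/dₖ, aₖ₊₁ = ⌊(a₀+mₖ₊₁)/dₖ₊₁⌋:
  k=1: m=25, d=38, a=1
  k=2: m=13, d=13, a=2
  k=3: m=13, d=38, a=1
  k=4: m=25, d=1, a=50
d=1 and a=2a₀=50 at k=4, so the next step gives (m, d) = (25, 38) again — its k=1 value — and the period has length 4.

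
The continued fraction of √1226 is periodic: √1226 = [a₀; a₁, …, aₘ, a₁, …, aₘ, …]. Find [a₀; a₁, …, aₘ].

[35; 70]

a₀ = ⌊√1226⌋ = 35.
With m₀=0, d₀=1 and mₖ₊₁ = dₖaₖ − mₖ, dₖ₊₁ = (n − mₖ₊₁²)/dₖ, aₖ₊₁ = ⌊(a₀+mₖ₊₁)/dₖ₊₁⌋:
  k=1: m=35, d=1, a=70
d=1 and a=2a₀=70 at k=1, so the next step gives (m, d) = (35, 1) again — its k=1 value — and the period has length 1.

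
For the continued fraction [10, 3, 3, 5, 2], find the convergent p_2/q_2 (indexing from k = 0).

Using pₖ = aₖpₖ₋₁ + pₖ₋₂, qₖ = aₖqₖ₋₁ + qₖ₋₂ (with p₋₁=1, p₋₂=0, q₋₁=0, q₋₂=1):
  k=0: a=10, p=10, q=1
  k=1: a=3, p=31, q=3
  k=2: a=3, p=103, q=10

103/10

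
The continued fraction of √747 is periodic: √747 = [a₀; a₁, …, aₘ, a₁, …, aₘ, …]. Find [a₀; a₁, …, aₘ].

a₀ = ⌊√747⌋ = 27.
With m₀=0, d₀=1 and mₖ₊₁ = dₖaₖ − mₖ, dₖ₊₁ = (n − mₖ₊₁²)/dₖ, aₖ₊₁ = ⌊(a₀+mₖ₊₁)/dₖ₊₁⌋:
  k=1: m=27, d=18, a=3
  k=2: m=27, d=1, a=54
d=1 and a=2a₀=54 at k=2, so the next step gives (m, d) = (27, 18) again — its k=1 value — and the period has length 2.

[27; 3, 54]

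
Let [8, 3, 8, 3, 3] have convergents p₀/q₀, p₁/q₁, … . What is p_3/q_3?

Using pₖ = aₖpₖ₋₁ + pₖ₋₂, qₖ = aₖqₖ₋₁ + qₖ₋₂ (with p₋₁=1, p₋₂=0, q₋₁=0, q₋₂=1):
  k=0: a=8, p=8, q=1
  k=1: a=3, p=25, q=3
  k=2: a=8, p=208, q=25
  k=3: a=3, p=649, q=78

649/78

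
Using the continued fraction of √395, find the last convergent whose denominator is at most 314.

√395 = [19; 1, 6, 1, 38, …] (period length 4).
Convergents:
  p_0/q_0 = 19/1
  p_1/q_1 = 20/1
  p_2/q_2 = 139/7
  p_3/q_3 = 159/8
  p_4/q_4 = 6181/311
  p_5/q_5 = 6340/319
q_4 = 311 ≤ 314 < 319 = q_5, so the answer is 6181/311.

6181/311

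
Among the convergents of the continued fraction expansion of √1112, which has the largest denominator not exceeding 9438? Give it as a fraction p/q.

√1112 = [33; 2, 1, 7, 1, 2, 66, …] (period length 6).
Convergents:
  p_0/q_0 = 33/1
  p_1/q_1 = 67/2
  p_2/q_2 = 100/3
  p_3/q_3 = 767/23
  p_4/q_4 = 867/26
  p_5/q_5 = 2501/75
  p_6/q_6 = 165933/4976
  p_7/q_7 = 334367/10027
q_6 = 4976 ≤ 9438 < 10027 = q_7, so the answer is 165933/4976.

165933/4976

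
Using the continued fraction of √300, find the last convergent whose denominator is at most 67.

433/25

√300 = [17; 3, 8, 3, 34, …] (period length 4).
Convergents:
  p_0/q_0 = 17/1
  p_1/q_1 = 52/3
  p_2/q_2 = 433/25
  p_3/q_3 = 1351/78
q_2 = 25 ≤ 67 < 78 = q_3, so the answer is 433/25.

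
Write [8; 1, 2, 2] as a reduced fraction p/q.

Using pₖ = aₖpₖ₋₁ + pₖ₋₂ and qₖ = aₖqₖ₋₁ + qₖ₋₂:
  k=0: a=8, p=8, q=1
  k=1: a=1, p=9, q=1
  k=2: a=2, p=26, q=3
  k=3: a=2, p=61, q=7

61/7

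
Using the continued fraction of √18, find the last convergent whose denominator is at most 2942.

√18 = [4; 4, 8, …] (period length 2).
Convergents:
  p_0/q_0 = 4/1
  p_1/q_1 = 17/4
  p_2/q_2 = 140/33
  p_3/q_3 = 577/136
  p_4/q_4 = 4756/1121
  p_5/q_5 = 19601/4620
q_4 = 1121 ≤ 2942 < 4620 = q_5, so the answer is 4756/1121.

4756/1121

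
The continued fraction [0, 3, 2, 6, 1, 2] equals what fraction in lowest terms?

43/149

Using pₖ = aₖpₖ₋₁ + pₖ₋₂ and qₖ = aₖqₖ₋₁ + qₖ₋₂:
  k=0: a=0, p=0, q=1
  k=1: a=3, p=1, q=3
  k=2: a=2, p=2, q=7
  k=3: a=6, p=13, q=45
  k=4: a=1, p=15, q=52
  k=5: a=2, p=43, q=149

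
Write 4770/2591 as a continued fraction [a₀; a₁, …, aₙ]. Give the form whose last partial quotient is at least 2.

4770 = 1·2591 + 2179
2591 = 1·2179 + 412
2179 = 5·412 + 119
412 = 3·119 + 55
119 = 2·55 + 9
55 = 6·9 + 1
9 = 9·1 + 0  (stop)
So 4770/2591 = [1; 1, 5, 3, 2, 6, 9].

[1; 1, 5, 3, 2, 6, 9]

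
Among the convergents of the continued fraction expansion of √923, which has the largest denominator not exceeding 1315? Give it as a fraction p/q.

√923 = [30; 2, 1, 1, 1, 2, 60, …] (period length 6).
Convergents:
  p_0/q_0 = 30/1
  p_1/q_1 = 61/2
  p_2/q_2 = 91/3
  p_3/q_3 = 152/5
  p_4/q_4 = 243/8
  p_5/q_5 = 638/21
  p_6/q_6 = 38523/1268
  p_7/q_7 = 77684/2557
q_6 = 1268 ≤ 1315 < 2557 = q_7, so the answer is 38523/1268.

38523/1268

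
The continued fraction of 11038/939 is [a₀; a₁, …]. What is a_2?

11038 = 11·939 + 709   →  a_0 = 11
939 = 1·709 + 230   →  a_1 = 1
709 = 3·230 + 19   →  a_2 = 3

3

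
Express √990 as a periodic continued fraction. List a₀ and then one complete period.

[31; 2, 6, 2, 62]

a₀ = ⌊√990⌋ = 31.
With m₀=0, d₀=1 and mₖ₊₁ = dₖaₖ − mₖ, dₖ₊₁ = (n − mₖ₊₁²)/dₖ, aₖ₊₁ = ⌊(a₀+mₖ₊₁)/dₖ₊₁⌋:
  k=1: m=31, d=29, a=2
  k=2: m=27, d=9, a=6
  k=3: m=27, d=29, a=2
  k=4: m=31, d=1, a=62
d=1 and a=2a₀=62 at k=4, so the next step gives (m, d) = (31, 29) again — its k=1 value — and the period has length 4.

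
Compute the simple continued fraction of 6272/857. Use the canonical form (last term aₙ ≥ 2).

6272 = 7×857 + 273
857 = 3×273 + 38
273 = 7×38 + 7
38 = 5×7 + 3
7 = 2×3 + 1
3 = 3×1 + 0  (stop)
So 6272/857 = [7; 3, 7, 5, 2, 3].

[7; 3, 7, 5, 2, 3]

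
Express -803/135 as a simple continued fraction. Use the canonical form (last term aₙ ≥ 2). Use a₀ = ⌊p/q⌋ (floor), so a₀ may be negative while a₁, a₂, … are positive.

-803 = -6·135 + 7
135 = 19·7 + 2
7 = 3·2 + 1
2 = 2·1 + 0  (stop)
So -803/135 = [-6; 19, 3, 2].

[-6; 19, 3, 2]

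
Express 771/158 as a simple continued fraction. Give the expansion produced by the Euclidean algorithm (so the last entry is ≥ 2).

[4; 1, 7, 3, 6]

771 = 4·158 + 139
158 = 1·139 + 19
139 = 7·19 + 6
19 = 3·6 + 1
6 = 6·1 + 0  (stop)
So 771/158 = [4; 1, 7, 3, 6].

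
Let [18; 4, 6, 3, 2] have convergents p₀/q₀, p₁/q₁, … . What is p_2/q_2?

456/25

Using pₖ = aₖpₖ₋₁ + pₖ₋₂, qₖ = aₖqₖ₋₁ + qₖ₋₂ (with p₋₁=1, p₋₂=0, q₋₁=0, q₋₂=1):
  k=0: a=18, p=18, q=1
  k=1: a=4, p=73, q=4
  k=2: a=6, p=456, q=25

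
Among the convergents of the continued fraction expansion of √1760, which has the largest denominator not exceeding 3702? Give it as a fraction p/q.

√1760 = [41; 1, 19, 1, 82, …] (period length 4).
Convergents:
  p_0/q_0 = 41/1
  p_1/q_1 = 42/1
  p_2/q_2 = 839/20
  p_3/q_3 = 881/21
  p_4/q_4 = 73081/1742
  p_5/q_5 = 73962/1763
  p_6/q_6 = 1478359/35239
q_5 = 1763 ≤ 3702 < 35239 = q_6, so the answer is 73962/1763.

73962/1763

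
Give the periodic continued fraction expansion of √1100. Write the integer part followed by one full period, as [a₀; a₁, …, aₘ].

[33; 6, 66]

a₀ = ⌊√1100⌋ = 33.
With m₀=0, d₀=1 and mₖ₊₁ = dₖaₖ − mₖ, dₖ₊₁ = (n − mₖ₊₁²)/dₖ, aₖ₊₁ = ⌊(a₀+mₖ₊₁)/dₖ₊₁⌋:
  k=1: m=33, d=11, a=6
  k=2: m=33, d=1, a=66
d=1 and a=2a₀=66 at k=2, so the next step gives (m, d) = (33, 11) again — its k=1 value — and the period has length 2.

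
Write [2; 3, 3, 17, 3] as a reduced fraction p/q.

1217/529

Fold from the inside: start with 3/1.
  17 + 1/3 = 52/3
  3 + 3/52 = 159/52
  3 + 52/159 = 529/159
  2 + 159/529 = 1217/529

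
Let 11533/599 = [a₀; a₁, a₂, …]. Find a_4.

1

11533 = 19·599 + 152   →  a_0 = 19
599 = 3·152 + 143   →  a_1 = 3
152 = 1·143 + 9   →  a_2 = 1
143 = 15·9 + 8   →  a_3 = 15
9 = 1·8 + 1   →  a_4 = 1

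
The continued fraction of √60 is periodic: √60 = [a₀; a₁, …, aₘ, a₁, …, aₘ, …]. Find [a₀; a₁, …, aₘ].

a₀ = ⌊√60⌋ = 7.
With m₀=0, d₀=1 and mₖ₊₁ = dₖaₖ − mₖ, dₖ₊₁ = (n − mₖ₊₁²)/dₖ, aₖ₊₁ = ⌊(a₀+mₖ₊₁)/dₖ₊₁⌋:
  k=1: m=7, d=11, a=1
  k=2: m=4, d=4, a=2
  k=3: m=4, d=11, a=1
  k=4: m=7, d=1, a=14
d=1 and a=2a₀=14 at k=4, so the next step gives (m, d) = (7, 11) again — its k=1 value — and the period has length 4.

[7; 1, 2, 1, 14]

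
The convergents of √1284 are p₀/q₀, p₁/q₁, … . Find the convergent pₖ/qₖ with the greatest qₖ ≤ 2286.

77005/2149

√1284 = [35; 1, 4, 1, 70, …] (period length 4).
Convergents:
  p_0/q_0 = 35/1
  p_1/q_1 = 36/1
  p_2/q_2 = 179/5
  p_3/q_3 = 215/6
  p_4/q_4 = 15229/425
  p_5/q_5 = 15444/431
  p_6/q_6 = 77005/2149
  p_7/q_7 = 92449/2580
q_6 = 2149 ≤ 2286 < 2580 = q_7, so the answer is 77005/2149.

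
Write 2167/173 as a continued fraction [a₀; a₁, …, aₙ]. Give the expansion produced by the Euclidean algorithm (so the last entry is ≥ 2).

[12; 1, 1, 9, 9]

2167 = 12·173 + 91
173 = 1·91 + 82
91 = 1·82 + 9
82 = 9·9 + 1
9 = 9·1 + 0  (stop)
So 2167/173 = [12; 1, 1, 9, 9].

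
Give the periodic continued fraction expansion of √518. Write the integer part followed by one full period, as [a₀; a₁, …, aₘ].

[22; 1, 3, 6, 3, 1, 44]

a₀ = ⌊√518⌋ = 22.
With m₀=0, d₀=1 and mₖ₊₁ = dₖaₖ − mₖ, dₖ₊₁ = (n − mₖ₊₁²)/dₖ, aₖ₊₁ = ⌊(a₀+mₖ₊₁)/dₖ₊₁⌋:
  k=1: m=22, d=34, a=1
  k=2: m=12, d=11, a=3
  k=3: m=21, d=7, a=6
  k=4: m=21, d=11, a=3
  k=5: m=12, d=34, a=1
  k=6: m=22, d=1, a=44
d=1 and a=2a₀=44 at k=6, so the next step gives (m, d) = (22, 34) again — its k=1 value — and the period has length 6.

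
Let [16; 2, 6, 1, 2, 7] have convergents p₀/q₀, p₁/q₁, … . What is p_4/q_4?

708/43

Using pₖ = aₖpₖ₋₁ + pₖ₋₂, qₖ = aₖqₖ₋₁ + qₖ₋₂ (with p₋₁=1, p₋₂=0, q₋₁=0, q₋₂=1):
  k=0: a=16, p=16, q=1
  k=1: a=2, p=33, q=2
  k=2: a=6, p=214, q=13
  k=3: a=1, p=247, q=15
  k=4: a=2, p=708, q=43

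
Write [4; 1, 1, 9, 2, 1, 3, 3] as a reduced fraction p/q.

Fold from the inside: start with 3/1.
  3 + 1/3 = 10/3
  1 + 3/10 = 13/10
  2 + 10/13 = 36/13
  9 + 13/36 = 337/36
  1 + 36/337 = 373/337
  1 + 337/373 = 710/373
  4 + 373/710 = 3213/710

3213/710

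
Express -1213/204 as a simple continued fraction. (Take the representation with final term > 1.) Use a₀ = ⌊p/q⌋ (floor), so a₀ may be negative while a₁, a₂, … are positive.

-1213 = -6×204 + 11
204 = 18×11 + 6
11 = 1×6 + 5
6 = 1×5 + 1
5 = 5×1 + 0  (stop)
So -1213/204 = [-6; 18, 1, 1, 5].

[-6; 18, 1, 1, 5]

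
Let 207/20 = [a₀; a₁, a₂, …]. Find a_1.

207 = 10·20 + 7   →  a_0 = 10
20 = 2·7 + 6   →  a_1 = 2

2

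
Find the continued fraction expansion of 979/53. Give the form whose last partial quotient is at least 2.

979 = 18*53 + 25
53 = 2*25 + 3
25 = 8*3 + 1
3 = 3*1 + 0  (stop)
So 979/53 = [18; 2, 8, 3].

[18; 2, 8, 3]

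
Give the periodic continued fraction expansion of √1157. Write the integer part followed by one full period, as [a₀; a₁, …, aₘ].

[34; 68]

a₀ = ⌊√1157⌋ = 34.
With m₀=0, d₀=1 and mₖ₊₁ = dₖaₖ − mₖ, dₖ₊₁ = (n − mₖ₊₁²)/dₖ, aₖ₊₁ = ⌊(a₀+mₖ₊₁)/dₖ₊₁⌋:
  k=1: m=34, d=1, a=68
d=1 and a=2a₀=68 at k=1, so the next step gives (m, d) = (34, 1) again — its k=1 value — and the period has length 1.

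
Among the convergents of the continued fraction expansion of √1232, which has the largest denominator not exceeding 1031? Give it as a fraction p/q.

24605/701

√1232 = [35; 10, 70, …] (period length 2).
Convergents:
  p_0/q_0 = 35/1
  p_1/q_1 = 351/10
  p_2/q_2 = 24605/701
  p_3/q_3 = 246401/7020
q_2 = 701 ≤ 1031 < 7020 = q_3, so the answer is 24605/701.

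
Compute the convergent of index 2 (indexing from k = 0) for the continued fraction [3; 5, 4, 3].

Using pₖ = aₖpₖ₋₁ + pₖ₋₂, qₖ = aₖqₖ₋₁ + qₖ₋₂ (with p₋₁=1, p₋₂=0, q₋₁=0, q₋₂=1):
  k=0: a=3, p=3, q=1
  k=1: a=5, p=16, q=5
  k=2: a=4, p=67, q=21

67/21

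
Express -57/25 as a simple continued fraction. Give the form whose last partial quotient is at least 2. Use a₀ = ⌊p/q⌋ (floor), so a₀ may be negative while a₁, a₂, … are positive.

[-3; 1, 2, 1, 1, 3]

-57 = -3×25 + 18
25 = 1×18 + 7
18 = 2×7 + 4
7 = 1×4 + 3
4 = 1×3 + 1
3 = 3×1 + 0  (stop)
So -57/25 = [-3; 1, 2, 1, 1, 3].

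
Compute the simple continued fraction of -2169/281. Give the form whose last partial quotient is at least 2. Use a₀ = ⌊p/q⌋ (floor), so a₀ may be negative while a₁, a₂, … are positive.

[-8; 3, 1, 1, 3, 1, 8]

-2169 = -8*281 + 79
281 = 3*79 + 44
79 = 1*44 + 35
44 = 1*35 + 9
35 = 3*9 + 8
9 = 1*8 + 1
8 = 8*1 + 0  (stop)
So -2169/281 = [-8; 3, 1, 1, 3, 1, 8].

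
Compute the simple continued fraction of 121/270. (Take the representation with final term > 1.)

121 = 0·270 + 121
270 = 2·121 + 28
121 = 4·28 + 9
28 = 3·9 + 1
9 = 9·1 + 0  (stop)
So 121/270 = [0; 2, 4, 3, 9].

[0; 2, 4, 3, 9]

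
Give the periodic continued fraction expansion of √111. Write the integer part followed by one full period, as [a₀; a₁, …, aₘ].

a₀ = ⌊√111⌋ = 10.
With m₀=0, d₀=1 and mₖ₊₁ = dₖaₖ − mₖ, dₖ₊₁ = (n − mₖ₊₁²)/dₖ, aₖ₊₁ = ⌊(a₀+mₖ₊₁)/dₖ₊₁⌋:
  k=1: m=10, d=11, a=1
  k=2: m=1, d=10, a=1
  k=3: m=9, d=3, a=6
  k=4: m=9, d=10, a=1
  k=5: m=1, d=11, a=1
  k=6: m=10, d=1, a=20
d=1 and a=2a₀=20 at k=6, so the next step gives (m, d) = (10, 11) again — its k=1 value — and the period has length 6.

[10; 1, 1, 6, 1, 1, 20]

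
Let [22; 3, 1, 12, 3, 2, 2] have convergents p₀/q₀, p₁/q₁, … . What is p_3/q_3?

Using pₖ = aₖpₖ₋₁ + pₖ₋₂, qₖ = aₖqₖ₋₁ + qₖ₋₂ (with p₋₁=1, p₋₂=0, q₋₁=0, q₋₂=1):
  k=0: a=22, p=22, q=1
  k=1: a=3, p=67, q=3
  k=2: a=1, p=89, q=4
  k=3: a=12, p=1135, q=51

1135/51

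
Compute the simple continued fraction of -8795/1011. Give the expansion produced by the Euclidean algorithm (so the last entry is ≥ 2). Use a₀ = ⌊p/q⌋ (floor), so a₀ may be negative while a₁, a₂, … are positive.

[-9; 3, 3, 14, 7]

-8795 = -9×1011 + 304
1011 = 3×304 + 99
304 = 3×99 + 7
99 = 14×7 + 1
7 = 7×1 + 0  (stop)
So -8795/1011 = [-9; 3, 3, 14, 7].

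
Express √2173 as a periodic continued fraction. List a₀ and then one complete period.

a₀ = ⌊√2173⌋ = 46.
With m₀=0, d₀=1 and mₖ₊₁ = dₖaₖ − mₖ, dₖ₊₁ = (n − mₖ₊₁²)/dₖ, aₖ₊₁ = ⌊(a₀+mₖ₊₁)/dₖ₊₁⌋:
  k=1: m=46, d=57, a=1
  k=2: m=11, d=36, a=1
  k=3: m=25, d=43, a=1
  k=4: m=18, d=43, a=1
  k=5: m=25, d=36, a=1
  k=6: m=11, d=57, a=1
  k=7: m=46, d=1, a=92
d=1 and a=2a₀=92 at k=7, so the next step gives (m, d) = (46, 57) again — its k=1 value — and the period has length 7.

[46; 1, 1, 1, 1, 1, 1, 92]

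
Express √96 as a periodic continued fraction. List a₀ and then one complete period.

[9; 1, 3, 1, 18]

a₀ = ⌊√96⌋ = 9.
With m₀=0, d₀=1 and mₖ₊₁ = dₖaₖ − mₖ, dₖ₊₁ = (n − mₖ₊₁²)/dₖ, aₖ₊₁ = ⌊(a₀+mₖ₊₁)/dₖ₊₁⌋:
  k=1: m=9, d=15, a=1
  k=2: m=6, d=4, a=3
  k=3: m=6, d=15, a=1
  k=4: m=9, d=1, a=18
d=1 and a=2a₀=18 at k=4, so the next step gives (m, d) = (9, 15) again — its k=1 value — and the period has length 4.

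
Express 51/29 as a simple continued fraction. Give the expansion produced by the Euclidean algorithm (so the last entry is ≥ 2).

51 = 1×29 + 22
29 = 1×22 + 7
22 = 3×7 + 1
7 = 7×1 + 0  (stop)
So 51/29 = [1; 1, 3, 7].

[1; 1, 3, 7]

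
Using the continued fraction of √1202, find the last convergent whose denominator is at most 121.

3571/103

√1202 = [34; 1, 2, 34, 2, 1, 68, …] (period length 6).
Convergents:
  p_0/q_0 = 34/1
  p_1/q_1 = 35/1
  p_2/q_2 = 104/3
  p_3/q_3 = 3571/103
  p_4/q_4 = 7246/209
q_3 = 103 ≤ 121 < 209 = q_4, so the answer is 3571/103.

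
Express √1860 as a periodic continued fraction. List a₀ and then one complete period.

a₀ = ⌊√1860⌋ = 43.
With m₀=0, d₀=1 and mₖ₊₁ = dₖaₖ − mₖ, dₖ₊₁ = (n − mₖ₊₁²)/dₖ, aₖ₊₁ = ⌊(a₀+mₖ₊₁)/dₖ₊₁⌋:
  k=1: m=43, d=11, a=7
  k=2: m=34, d=64, a=1
  k=3: m=30, d=15, a=4
  k=4: m=30, d=64, a=1
  k=5: m=34, d=11, a=7
  k=6: m=43, d=1, a=86
d=1 and a=2a₀=86 at k=6, so the next step gives (m, d) = (43, 11) again — its k=1 value — and the period has length 6.

[43; 7, 1, 4, 1, 7, 86]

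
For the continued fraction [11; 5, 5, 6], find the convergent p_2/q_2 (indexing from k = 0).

291/26

Using pₖ = aₖpₖ₋₁ + pₖ₋₂, qₖ = aₖqₖ₋₁ + qₖ₋₂ (with p₋₁=1, p₋₂=0, q₋₁=0, q₋₂=1):
  k=0: a=11, p=11, q=1
  k=1: a=5, p=56, q=5
  k=2: a=5, p=291, q=26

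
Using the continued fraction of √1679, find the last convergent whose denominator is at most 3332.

136039/3320

√1679 = [40; 1, 39, 1, 80, …] (period length 4).
Convergents:
  p_0/q_0 = 40/1
  p_1/q_1 = 41/1
  p_2/q_2 = 1639/40
  p_3/q_3 = 1680/41
  p_4/q_4 = 136039/3320
  p_5/q_5 = 137719/3361
q_4 = 3320 ≤ 3332 < 3361 = q_5, so the answer is 136039/3320.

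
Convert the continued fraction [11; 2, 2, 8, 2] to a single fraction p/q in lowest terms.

1015/89

Using pₖ = aₖpₖ₋₁ + pₖ₋₂ and qₖ = aₖqₖ₋₁ + qₖ₋₂:
  k=0: a=11, p=11, q=1
  k=1: a=2, p=23, q=2
  k=2: a=2, p=57, q=5
  k=3: a=8, p=479, q=42
  k=4: a=2, p=1015, q=89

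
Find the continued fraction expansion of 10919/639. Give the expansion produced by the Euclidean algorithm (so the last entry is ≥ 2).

[17; 11, 2, 2, 3, 3]

10919 = 17*639 + 56
639 = 11*56 + 23
56 = 2*23 + 10
23 = 2*10 + 3
10 = 3*3 + 1
3 = 3*1 + 0  (stop)
So 10919/639 = [17; 11, 2, 2, 3, 3].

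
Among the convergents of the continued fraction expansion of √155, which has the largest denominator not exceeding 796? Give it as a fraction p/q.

√155 = [12; 2, 4, 2, 24, …] (period length 4).
Convergents:
  p_0/q_0 = 12/1
  p_1/q_1 = 25/2
  p_2/q_2 = 112/9
  p_3/q_3 = 249/20
  p_4/q_4 = 6088/489
  p_5/q_5 = 12425/998
q_4 = 489 ≤ 796 < 998 = q_5, so the answer is 6088/489.

6088/489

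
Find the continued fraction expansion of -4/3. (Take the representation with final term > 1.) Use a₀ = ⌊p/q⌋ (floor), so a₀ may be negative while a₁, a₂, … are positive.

-4 = -2·3 + 2
3 = 1·2 + 1
2 = 2·1 + 0  (stop)
So -4/3 = [-2; 1, 2].

[-2; 1, 2]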